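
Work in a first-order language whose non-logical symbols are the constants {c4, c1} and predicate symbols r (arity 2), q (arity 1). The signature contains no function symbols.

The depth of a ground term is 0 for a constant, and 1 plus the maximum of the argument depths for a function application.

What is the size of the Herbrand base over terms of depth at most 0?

6

First count ground terms of depth ≤ 0.
With no function symbols every ground term is a constant, so there are exactly 2 ground terms at every depth bound.
N_0 = 2
So |H| = 2.
A ground atom is a predicate applied to a tuple of terms from H, so the count is the sum over predicates of |H|^arity:
  r: 2^2 = 4;  q: 2
Total ground atoms: 4 + 2 = 6.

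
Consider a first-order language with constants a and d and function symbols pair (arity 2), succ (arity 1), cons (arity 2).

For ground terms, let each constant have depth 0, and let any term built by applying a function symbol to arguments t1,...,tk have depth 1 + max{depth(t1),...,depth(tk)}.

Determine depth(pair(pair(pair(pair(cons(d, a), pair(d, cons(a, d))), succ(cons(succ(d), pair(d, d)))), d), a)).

6

depth(cons(d, a)) = 1 + max(0, 0) = 1
depth(cons(a, d)) = 1 + max(0, 0) = 1
depth(pair(d, cons(a, d))) = 1 + max(0, 1) = 2
depth(pair(cons(d, a), pair(d, cons(a, d)))) = 1 + max(1, 2) = 3
depth(succ(d)) = 1 + depth(d) = 1 + 0 = 1
depth(pair(d, d)) = 1 + max(0, 0) = 1
depth(cons(succ(d), pair(d, d))) = 1 + max(1, 1) = 2
depth(succ(cons(succ(d), pair(d, d)))) = 1 + depth(cons(succ(d), pair(d, d))) = 1 + 2 = 3
depth(pair(pair(cons(d, a), pair(d, cons(a, d))), succ(cons(succ(d), pair(d, d))))) = 1 + max(3, 3) = 4
depth(pair(pair(pair(cons(d, a), pair(d, cons(a, d))), succ(cons(succ(d), pair(d, d)))), d)) = 1 + max(4, 0) = 5
depth(pair(pair(pair(pair(cons(d, a), pair(d, cons(a, d))), succ(cons(succ(d), pair(d, d)))), d), a)) = 1 + max(5, 0) = 6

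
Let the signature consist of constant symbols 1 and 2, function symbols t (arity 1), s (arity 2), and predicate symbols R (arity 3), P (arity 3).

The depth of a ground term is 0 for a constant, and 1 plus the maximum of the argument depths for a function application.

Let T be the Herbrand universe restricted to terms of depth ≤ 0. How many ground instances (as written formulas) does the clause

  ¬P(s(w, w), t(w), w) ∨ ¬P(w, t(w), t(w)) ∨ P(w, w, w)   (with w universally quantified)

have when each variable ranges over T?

2

Ground terms of depth ≤ 0:
  Count level by level. With function symbols t/1, s/2, the terms of depth ≤ k are the 2 constants together with each function applied to depth-≤(k−1) tuples, so N_k = 2 + N_{k-1} + N_{k-1}^2.
  N_0 = 2
  Explicitly: 1, 2.
So there are 2 ground terms available for substitution.
The variable w ranges independently over the available ground terms, and distinct assignments produce distinct instances.
Number of ground instances = 2.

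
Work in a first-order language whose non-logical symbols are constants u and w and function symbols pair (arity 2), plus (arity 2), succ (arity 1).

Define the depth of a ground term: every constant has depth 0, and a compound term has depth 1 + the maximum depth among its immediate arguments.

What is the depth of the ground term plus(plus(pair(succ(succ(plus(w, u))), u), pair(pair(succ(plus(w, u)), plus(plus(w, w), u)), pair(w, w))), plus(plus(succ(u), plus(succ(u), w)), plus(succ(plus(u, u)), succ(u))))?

6

depth(plus(w, u)) = 1 + max(0, 0) = 1
depth(succ(plus(w, u))) = 1 + depth(plus(w, u)) = 1 + 1 = 2
depth(succ(succ(plus(w, u)))) = 1 + depth(succ(plus(w, u))) = 1 + 2 = 3
depth(pair(succ(succ(plus(w, u))), u)) = 1 + max(3, 0) = 4
depth(plus(w, w)) = 1 + max(0, 0) = 1
depth(plus(plus(w, w), u)) = 1 + max(1, 0) = 2
depth(pair(succ(plus(w, u)), plus(plus(w, w), u))) = 1 + max(2, 2) = 3
depth(pair(w, w)) = 1 + max(0, 0) = 1
depth(pair(pair(succ(plus(w, u)), plus(plus(w, w), u)), pair(w, w))) = 1 + max(3, 1) = 4
depth(plus(pair(succ(succ(plus(w, u))), u), pair(pair(succ(plus(w, u)), plus(plus(w, w), u)), pair(w, w)))) = 1 + max(4, 4) = 5
depth(succ(u)) = 1 + depth(u) = 1 + 0 = 1
depth(plus(succ(u), w)) = 1 + max(1, 0) = 2
depth(plus(succ(u), plus(succ(u), w))) = 1 + max(1, 2) = 3
depth(plus(u, u)) = 1 + max(0, 0) = 1
depth(succ(plus(u, u))) = 1 + depth(plus(u, u)) = 1 + 1 = 2
depth(plus(succ(plus(u, u)), succ(u))) = 1 + max(2, 1) = 3
depth(plus(plus(succ(u), plus(succ(u), w)), plus(succ(plus(u, u)), succ(u)))) = 1 + max(3, 3) = 4
depth(plus(plus(pair(succ(succ(plus(w, u))), u), pair(pair(succ(plus(w, u)), plus(plus(w, w), u)), pair(w, w))), plus(plus(succ(u), plus(succ(u), w)), plus(succ(plus(u, u)), succ(u))))) = 1 + max(5, 4) = 6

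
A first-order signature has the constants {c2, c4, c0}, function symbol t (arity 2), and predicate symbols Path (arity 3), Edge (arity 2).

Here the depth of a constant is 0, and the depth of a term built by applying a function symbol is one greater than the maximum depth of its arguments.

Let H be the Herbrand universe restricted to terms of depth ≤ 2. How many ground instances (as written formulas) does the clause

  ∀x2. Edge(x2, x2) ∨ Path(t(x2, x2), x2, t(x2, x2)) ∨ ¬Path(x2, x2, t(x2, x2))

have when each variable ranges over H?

147

Ground terms of depth ≤ 2:
  Let N_k = |{terms of depth ≤ k}|. Then N_0 = 3 and N_k = 3 + N_{k-1}^2 for k ≥ 1 (one summand per function symbol, arity giving the exponent).
  N_0 = 3
  N_1 = 3 + 3^2 = 12
  N_2 = 3 + 12^2 = 147
So there are 147 ground terms available for substitution.
The variable x2 ranges independently over the available ground terms, and distinct assignments produce distinct instances.
Number of ground instances = 147.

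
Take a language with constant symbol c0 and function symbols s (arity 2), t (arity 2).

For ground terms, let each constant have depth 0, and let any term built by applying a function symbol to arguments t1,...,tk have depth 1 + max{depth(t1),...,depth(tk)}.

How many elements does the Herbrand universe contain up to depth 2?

Let N_k = |{terms of depth ≤ k}|. Then N_0 = 1 and N_k = 1 + N_{k-1}^2 + N_{k-1}^2 for k ≥ 1 (one summand per function symbol, arity giving the exponent).
N_0 = 1
N_1 = 1 + 1^2 + 1^2 = 3
N_2 = 1 + 3^2 + 3^2 = 19

19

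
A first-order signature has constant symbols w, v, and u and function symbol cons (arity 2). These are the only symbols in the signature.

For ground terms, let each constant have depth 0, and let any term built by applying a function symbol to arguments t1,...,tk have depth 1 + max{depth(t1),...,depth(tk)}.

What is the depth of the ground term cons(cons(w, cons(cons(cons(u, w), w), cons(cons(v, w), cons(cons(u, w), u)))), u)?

6

depth(cons(u, w)) = 1 + max(0, 0) = 1
depth(cons(cons(u, w), w)) = 1 + max(1, 0) = 2
depth(cons(v, w)) = 1 + max(0, 0) = 1
depth(cons(cons(u, w), u)) = 1 + max(1, 0) = 2
depth(cons(cons(v, w), cons(cons(u, w), u))) = 1 + max(1, 2) = 3
depth(cons(cons(cons(u, w), w), cons(cons(v, w), cons(cons(u, w), u)))) = 1 + max(2, 3) = 4
depth(cons(w, cons(cons(cons(u, w), w), cons(cons(v, w), cons(cons(u, w), u))))) = 1 + max(0, 4) = 5
depth(cons(cons(w, cons(cons(cons(u, w), w), cons(cons(v, w), cons(cons(u, w), u)))), u)) = 1 + max(5, 0) = 6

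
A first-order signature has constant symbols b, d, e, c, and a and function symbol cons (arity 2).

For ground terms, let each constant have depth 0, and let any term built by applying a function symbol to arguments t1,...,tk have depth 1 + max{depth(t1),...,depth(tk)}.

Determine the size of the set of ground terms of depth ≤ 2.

Let N_k = |{terms of depth ≤ k}|. Then N_0 = 5 and N_k = 5 + N_{k-1}^2 for k ≥ 1 (one summand per function symbol, arity giving the exponent).
N_0 = 5
N_1 = 5 + 5^2 = 30
N_2 = 5 + 30^2 = 905

905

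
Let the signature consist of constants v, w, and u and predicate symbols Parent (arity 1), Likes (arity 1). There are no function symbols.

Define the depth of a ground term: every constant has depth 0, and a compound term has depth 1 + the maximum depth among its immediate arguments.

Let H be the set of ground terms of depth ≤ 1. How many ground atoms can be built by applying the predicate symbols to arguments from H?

First count ground terms of depth ≤ 1.
With no function symbols every ground term is a constant, so there are exactly 3 ground terms at every depth bound.
N_0 = 3
N_1 = 3
Explicitly: v, w, u.
So |H| = 3.
A ground atom is a predicate applied to a tuple of terms from H, so the count is the sum over predicates of |H|^arity:
  Parent: 3;  Likes: 3
Total ground atoms: 3 + 3 = 6.

6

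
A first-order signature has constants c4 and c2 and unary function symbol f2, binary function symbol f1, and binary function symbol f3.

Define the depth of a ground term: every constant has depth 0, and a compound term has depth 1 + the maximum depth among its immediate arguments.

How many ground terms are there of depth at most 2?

Count level by level. With function symbols f2/1, f1/2, f3/2, the terms of depth ≤ k are the 2 constants together with each function applied to depth-≤(k−1) tuples, so N_k = 2 + N_{k-1} + N_{k-1}^2 + N_{k-1}^2.
N_0 = 2
N_1 = 2 + 2 + 2^2 + 2^2 = 12
N_2 = 2 + 12 + 12^2 + 12^2 = 302

302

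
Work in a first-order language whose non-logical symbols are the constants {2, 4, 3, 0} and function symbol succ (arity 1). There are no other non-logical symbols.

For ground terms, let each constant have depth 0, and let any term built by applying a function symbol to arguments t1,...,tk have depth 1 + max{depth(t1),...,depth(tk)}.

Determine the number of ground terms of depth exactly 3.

If N_k denotes the number of depth-≤k ground terms, the 4 constants give N_0 = 4, and each function symbol of arity r contributes N_{k-1}^r new terms at level k: N_k = 4 + N_{k-1}.
N_0 = 4
N_1 = 4 + 4 = 8
N_2 = 4 + 8 = 12
N_3 = 4 + 12 = 16
Terms of depth exactly 3: N_3 − N_2 = 16 − 12 = 4.

4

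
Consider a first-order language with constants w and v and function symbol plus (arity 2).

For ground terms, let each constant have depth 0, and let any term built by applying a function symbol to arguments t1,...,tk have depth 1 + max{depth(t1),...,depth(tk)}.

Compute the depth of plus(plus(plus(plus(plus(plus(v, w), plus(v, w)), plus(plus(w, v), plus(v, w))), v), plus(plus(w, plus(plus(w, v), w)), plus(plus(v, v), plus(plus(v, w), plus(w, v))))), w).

depth(plus(v, w)) = 1 + max(0, 0) = 1
depth(plus(plus(v, w), plus(v, w))) = 1 + max(1, 1) = 2
depth(plus(w, v)) = 1 + max(0, 0) = 1
depth(plus(plus(w, v), plus(v, w))) = 1 + max(1, 1) = 2
depth(plus(plus(plus(v, w), plus(v, w)), plus(plus(w, v), plus(v, w)))) = 1 + max(2, 2) = 3
depth(plus(plus(plus(plus(v, w), plus(v, w)), plus(plus(w, v), plus(v, w))), v)) = 1 + max(3, 0) = 4
depth(plus(plus(w, v), w)) = 1 + max(1, 0) = 2
depth(plus(w, plus(plus(w, v), w))) = 1 + max(0, 2) = 3
depth(plus(v, v)) = 1 + max(0, 0) = 1
depth(plus(plus(v, w), plus(w, v))) = 1 + max(1, 1) = 2
depth(plus(plus(v, v), plus(plus(v, w), plus(w, v)))) = 1 + max(1, 2) = 3
depth(plus(plus(w, plus(plus(w, v), w)), plus(plus(v, v), plus(plus(v, w), plus(w, v))))) = 1 + max(3, 3) = 4
depth(plus(plus(plus(plus(plus(v, w), plus(v, w)), plus(plus(w, v), plus(v, w))), v), plus(plus(w, plus(plus(w, v), w)), plus(plus(v, v), plus(plus(v, w), plus(w, v)))))) = 1 + max(4, 4) = 5
depth(plus(plus(plus(plus(plus(plus(v, w), plus(v, w)), plus(plus(w, v), plus(v, w))), v), plus(plus(w, plus(plus(w, v), w)), plus(plus(v, v), plus(plus(v, w), plus(w, v))))), w)) = 1 + max(5, 0) = 6

6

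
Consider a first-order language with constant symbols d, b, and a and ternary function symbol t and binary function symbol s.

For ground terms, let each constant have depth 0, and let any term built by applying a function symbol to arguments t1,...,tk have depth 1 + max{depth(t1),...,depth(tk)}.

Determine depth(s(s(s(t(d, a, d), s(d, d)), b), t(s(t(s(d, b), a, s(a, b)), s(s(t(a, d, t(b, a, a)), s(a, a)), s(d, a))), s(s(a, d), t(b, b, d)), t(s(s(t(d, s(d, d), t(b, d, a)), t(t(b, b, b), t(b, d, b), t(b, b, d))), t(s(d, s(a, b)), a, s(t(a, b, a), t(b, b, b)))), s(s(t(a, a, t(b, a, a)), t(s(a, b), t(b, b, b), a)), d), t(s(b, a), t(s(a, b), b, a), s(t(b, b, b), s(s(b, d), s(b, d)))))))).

depth(t(d, a, d)) = 1 + max(0, 0, 0) = 1
depth(s(d, d)) = 1 + max(0, 0) = 1
depth(s(t(d, a, d), s(d, d))) = 1 + max(1, 1) = 2
depth(s(s(t(d, a, d), s(d, d)), b)) = 1 + max(2, 0) = 3
depth(s(d, b)) = 1 + max(0, 0) = 1
depth(s(a, b)) = 1 + max(0, 0) = 1
depth(t(s(d, b), a, s(a, b))) = 1 + max(1, 0, 1) = 2
depth(t(b, a, a)) = 1 + max(0, 0, 0) = 1
depth(t(a, d, t(b, a, a))) = 1 + max(0, 0, 1) = 2
depth(s(a, a)) = 1 + max(0, 0) = 1
depth(s(t(a, d, t(b, a, a)), s(a, a))) = 1 + max(2, 1) = 3
depth(s(d, a)) = 1 + max(0, 0) = 1
depth(s(s(t(a, d, t(b, a, a)), s(a, a)), s(d, a))) = 1 + max(3, 1) = 4
depth(s(t(s(d, b), a, s(a, b)), s(s(t(a, d, t(b, a, a)), s(a, a)), s(d, a)))) = 1 + max(2, 4) = 5
depth(s(a, d)) = 1 + max(0, 0) = 1
depth(t(b, b, d)) = 1 + max(0, 0, 0) = 1
depth(s(s(a, d), t(b, b, d))) = 1 + max(1, 1) = 2
depth(t(b, d, a)) = 1 + max(0, 0, 0) = 1
depth(t(d, s(d, d), t(b, d, a))) = 1 + max(0, 1, 1) = 2
depth(t(b, b, b)) = 1 + max(0, 0, 0) = 1
depth(t(b, d, b)) = 1 + max(0, 0, 0) = 1
depth(t(t(b, b, b), t(b, d, b), t(b, b, d))) = 1 + max(1, 1, 1) = 2
depth(s(t(d, s(d, d), t(b, d, a)), t(t(b, b, b), t(b, d, b), t(b, b, d)))) = 1 + max(2, 2) = 3
depth(s(d, s(a, b))) = 1 + max(0, 1) = 2
depth(t(a, b, a)) = 1 + max(0, 0, 0) = 1
depth(s(t(a, b, a), t(b, b, b))) = 1 + max(1, 1) = 2
depth(t(s(d, s(a, b)), a, s(t(a, b, a), t(b, b, b)))) = 1 + max(2, 0, 2) = 3
depth(s(s(t(d, s(d, d), t(b, d, a)), t(t(b, b, b), t(b, d, b), t(b, b, d))), t(s(d, s(a, b)), a, s(t(a, b, a), t(b, b, b))))) = 1 + max(3, 3) = 4
depth(t(a, a, t(b, a, a))) = 1 + max(0, 0, 1) = 2
depth(t(s(a, b), t(b, b, b), a)) = 1 + max(1, 1, 0) = 2
depth(s(t(a, a, t(b, a, a)), t(s(a, b), t(b, b, b), a))) = 1 + max(2, 2) = 3
depth(s(s(t(a, a, t(b, a, a)), t(s(a, b), t(b, b, b), a)), d)) = 1 + max(3, 0) = 4
depth(s(b, a)) = 1 + max(0, 0) = 1
depth(t(s(a, b), b, a)) = 1 + max(1, 0, 0) = 2
depth(s(b, d)) = 1 + max(0, 0) = 1
depth(s(s(b, d), s(b, d))) = 1 + max(1, 1) = 2
depth(s(t(b, b, b), s(s(b, d), s(b, d)))) = 1 + max(1, 2) = 3
depth(t(s(b, a), t(s(a, b), b, a), s(t(b, b, b), s(s(b, d), s(b, d))))) = 1 + max(1, 2, 3) = 4
depth(t(s(s(t(d, s(d, d), t(b, d, a)), t(t(b, b, b), t(b, d, b), t(b, b, d))), t(s(d, s(a, b)), a, s(t(a, b, a), t(b, b, b)))), s(s(t(a, a, t(b, a, a)), t(s(a, b), t(b, b, b), a)), d), t(s(b, a), t(s(a, b), b, a), s(t(b, b, b), s(s(b, d), s(b, d)))))) = 1 + max(4, 4, 4) = 5
depth(t(s(t(s(d, b), a, s(a, b)), s(s(t(a, d, t(b, a, a)), s(a, a)), s(d, a))), s(s(a, d), t(b, b, d)), t(s(s(t(d, s(d, d), t(b, d, a)), t(t(b, b, b), t(b, d, b), t(b, b, d))), t(s(d, s(a, b)), a, s(t(a, b, a), t(b, b, b)))), s(s(t(a, a, t(b, a, a)), t(s(a, b), t(b, b, b), a)), d), t(s(b, a), t(s(a, b), b, a), s(t(b, b, b), s(s(b, d), s(b, d))))))) = 1 + max(5, 2, 5) = 6
depth(s(s(s(t(d, a, d), s(d, d)), b), t(s(t(s(d, b), a, s(a, b)), s(s(t(a, d, t(b, a, a)), s(a, a)), s(d, a))), s(s(a, d), t(b, b, d)), t(s(s(t(d, s(d, d), t(b, d, a)), t(t(b, b, b), t(b, d, b), t(b, b, d))), t(s(d, s(a, b)), a, s(t(a, b, a), t(b, b, b)))), s(s(t(a, a, t(b, a, a)), t(s(a, b), t(b, b, b), a)), d), t(s(b, a), t(s(a, b), b, a), s(t(b, b, b), s(s(b, d), s(b, d)))))))) = 1 + max(3, 6) = 7

7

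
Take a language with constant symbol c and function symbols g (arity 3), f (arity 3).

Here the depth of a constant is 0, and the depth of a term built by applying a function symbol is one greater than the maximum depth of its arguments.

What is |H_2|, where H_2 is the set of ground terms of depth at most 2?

Write N_k for the number of ground terms of depth ≤ k. A term of depth ≤ k is either a constant or a function symbol applied to arguments of depth ≤ k−1, so N_k = 1 + N_{k-1}^3 + N_{k-1}^3.
N_0 = 1
N_1 = 1 + 1^3 + 1^3 = 3
N_2 = 1 + 3^3 + 3^3 = 55

55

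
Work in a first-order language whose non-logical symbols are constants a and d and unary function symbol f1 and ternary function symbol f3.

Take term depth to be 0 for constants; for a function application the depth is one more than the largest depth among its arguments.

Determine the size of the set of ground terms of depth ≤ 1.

12

Let N_k = |{terms of depth ≤ k}|. Then N_0 = 2 and N_k = 2 + N_{k-1} + N_{k-1}^3 for k ≥ 1 (one summand per function symbol, arity giving the exponent).
N_0 = 2
N_1 = 2 + 2 + 2^3 = 12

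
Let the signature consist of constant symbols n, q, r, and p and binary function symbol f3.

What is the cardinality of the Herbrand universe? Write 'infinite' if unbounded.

The signature has at least one function symbol (f3, arity 2) and at least one constant (n).
Iterating f3 gives infinitely many distinct ground terms: n, f3(n, n), f3(f3(n, n), f3(n, n)), ...
So the Herbrand universe is infinite.

infinite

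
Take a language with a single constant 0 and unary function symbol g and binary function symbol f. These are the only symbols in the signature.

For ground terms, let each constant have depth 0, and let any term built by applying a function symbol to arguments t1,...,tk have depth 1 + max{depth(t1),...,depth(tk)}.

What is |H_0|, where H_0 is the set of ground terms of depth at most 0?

If N_k denotes the number of depth-≤k ground terms, the 1 constant gives N_0 = 1, and each function symbol of arity r contributes N_{k-1}^r new terms at level k: N_k = 1 + N_{k-1} + N_{k-1}^2.
N_0 = 1

1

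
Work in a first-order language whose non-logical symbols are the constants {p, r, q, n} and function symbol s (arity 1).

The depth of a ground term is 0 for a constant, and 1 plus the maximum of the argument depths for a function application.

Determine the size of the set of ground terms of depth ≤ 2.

If N_k denotes the number of depth-≤k ground terms, the 4 constants give N_0 = 4, and each function symbol of arity r contributes N_{k-1}^r new terms at level k: N_k = 4 + N_{k-1}.
N_0 = 4
N_1 = 4 + 4 = 8
N_2 = 4 + 8 = 12
Explicitly: p, r, q, n, s(p), s(r), s(q), s(n), s(s(p)), s(s(r)), s(s(q)), s(s(n)).

12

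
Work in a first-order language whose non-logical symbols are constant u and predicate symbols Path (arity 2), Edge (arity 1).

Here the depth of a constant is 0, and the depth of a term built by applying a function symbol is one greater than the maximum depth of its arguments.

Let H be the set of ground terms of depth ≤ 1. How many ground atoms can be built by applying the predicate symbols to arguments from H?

2

First count ground terms of depth ≤ 1.
With no function symbols every ground term is a constant, so there is exactly 1 ground term at every depth bound.
N_0 = 1
N_1 = 1
Explicitly: u.
So |H| = 1.
For each predicate symbol, the number of ground atoms is |H| raised to its arity; summing:
  Path: 1^2 = 1;  Edge: 1
Total ground atoms: 1 + 1 = 2.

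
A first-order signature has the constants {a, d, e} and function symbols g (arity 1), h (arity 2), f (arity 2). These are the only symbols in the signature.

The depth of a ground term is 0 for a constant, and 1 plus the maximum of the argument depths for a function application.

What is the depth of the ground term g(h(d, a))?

depth(h(d, a)) = 1 + max(0, 0) = 1
depth(g(h(d, a))) = 1 + depth(h(d, a)) = 1 + 1 = 2

2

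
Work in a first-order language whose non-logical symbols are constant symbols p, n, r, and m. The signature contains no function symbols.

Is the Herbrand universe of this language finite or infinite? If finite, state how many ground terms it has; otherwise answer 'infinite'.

4

There are no function symbols, so every ground term is one of the 4 constants.
The Herbrand universe is {p, n, r, m}, which is finite with 4 elements.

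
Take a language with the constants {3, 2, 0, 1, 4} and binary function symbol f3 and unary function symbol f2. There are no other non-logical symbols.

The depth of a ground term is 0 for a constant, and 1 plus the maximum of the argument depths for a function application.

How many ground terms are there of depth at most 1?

35

Write N_k for the number of ground terms of depth ≤ k. A term of depth ≤ k is either a constant or a function symbol applied to arguments of depth ≤ k−1, so N_k = 5 + N_{k-1}^2 + N_{k-1}.
N_0 = 5
N_1 = 5 + 5^2 + 5 = 35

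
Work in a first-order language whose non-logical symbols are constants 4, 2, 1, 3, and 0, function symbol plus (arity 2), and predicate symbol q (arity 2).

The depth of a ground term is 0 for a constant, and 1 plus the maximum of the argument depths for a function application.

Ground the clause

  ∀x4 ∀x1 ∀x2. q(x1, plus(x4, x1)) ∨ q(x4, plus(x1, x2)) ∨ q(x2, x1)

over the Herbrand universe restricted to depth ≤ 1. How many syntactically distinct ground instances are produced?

27000

Ground terms of depth ≤ 1:
  Write N_k for the number of ground terms of depth ≤ k. A term of depth ≤ k is either a constant or a function symbol applied to arguments of depth ≤ k−1, so N_k = 5 + N_{k-1}^2.
  N_0 = 5
  N_1 = 5 + 5^2 = 30
So there are 30 ground terms available for substitution.
The body mentions every one of the 3 quantified variables; since ground terms form a free algebra, no two substitutions collapse to the same formula.
Number of ground instances = 30^3 = 27000.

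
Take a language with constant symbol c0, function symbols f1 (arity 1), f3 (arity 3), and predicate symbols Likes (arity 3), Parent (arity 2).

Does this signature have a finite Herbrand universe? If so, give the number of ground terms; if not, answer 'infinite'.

The signature has at least one function symbol (f1, arity 1) and at least one constant (c0).
Iterating f1 gives infinitely many distinct ground terms: c0, f1(c0), f1(f1(c0)), ...
So the Herbrand universe is infinite.

infinite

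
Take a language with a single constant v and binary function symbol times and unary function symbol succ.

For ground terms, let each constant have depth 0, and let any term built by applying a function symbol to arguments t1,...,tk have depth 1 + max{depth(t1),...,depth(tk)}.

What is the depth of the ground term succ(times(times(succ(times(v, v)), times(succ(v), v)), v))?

5

depth(times(v, v)) = 1 + max(0, 0) = 1
depth(succ(times(v, v))) = 1 + depth(times(v, v)) = 1 + 1 = 2
depth(succ(v)) = 1 + depth(v) = 1 + 0 = 1
depth(times(succ(v), v)) = 1 + max(1, 0) = 2
depth(times(succ(times(v, v)), times(succ(v), v))) = 1 + max(2, 2) = 3
depth(times(times(succ(times(v, v)), times(succ(v), v)), v)) = 1 + max(3, 0) = 4
depth(succ(times(times(succ(times(v, v)), times(succ(v), v)), v))) = 1 + depth(times(times(succ(times(v, v)), times(succ(v), v)), v)) = 1 + 4 = 5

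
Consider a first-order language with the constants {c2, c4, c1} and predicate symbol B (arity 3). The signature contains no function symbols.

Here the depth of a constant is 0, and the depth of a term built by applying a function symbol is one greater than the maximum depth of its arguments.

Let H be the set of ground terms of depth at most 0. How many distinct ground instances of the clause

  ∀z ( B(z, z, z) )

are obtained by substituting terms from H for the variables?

3

Ground terms of depth ≤ 0:
  With no function symbols every ground term is a constant, so there are exactly 3 ground terms at every depth bound.
  N_0 = 3
So there are 3 ground terms available for substitution.
The clause has 1 distinct variable (z), which appears in the body. In the free term algebra distinct substitutions yield syntactically distinct ground instances.
Number of ground instances = 3.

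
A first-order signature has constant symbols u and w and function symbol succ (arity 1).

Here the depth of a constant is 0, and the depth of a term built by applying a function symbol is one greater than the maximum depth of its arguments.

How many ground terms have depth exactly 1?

Write N_k for the number of ground terms of depth ≤ k. A term of depth ≤ k is either a constant or a function symbol applied to arguments of depth ≤ k−1, so N_k = 2 + N_{k-1}.
N_0 = 2
N_1 = 2 + 2 = 4
Terms of depth exactly 1: N_1 − N_0 = 4 − 2 = 2.

2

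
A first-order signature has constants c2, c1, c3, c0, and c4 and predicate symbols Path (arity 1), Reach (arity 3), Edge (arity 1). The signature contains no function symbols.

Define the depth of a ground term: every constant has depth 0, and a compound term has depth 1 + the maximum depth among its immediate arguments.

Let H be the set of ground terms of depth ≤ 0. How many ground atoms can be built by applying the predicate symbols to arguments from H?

135

First count ground terms of depth ≤ 0.
With no function symbols every ground term is a constant, so there are exactly 5 ground terms at every depth bound.
N_0 = 5
Explicitly: c2, c1, c3, c0, c4.
So |H| = 5.
Ground atoms are formed by filling each argument slot of a predicate with a term from H, so an r-ary predicate gives |H|^r atoms:
  Path: 5;  Reach: 5^3 = 125;  Edge: 5
Total ground atoms: 5 + 125 + 5 = 135.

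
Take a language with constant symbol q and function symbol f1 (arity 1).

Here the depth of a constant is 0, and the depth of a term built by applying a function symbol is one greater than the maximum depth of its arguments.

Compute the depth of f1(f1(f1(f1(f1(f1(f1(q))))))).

depth(f1(q)) = 1 + depth(q) = 1 + 0 = 1
depth(f1(f1(q))) = 1 + depth(f1(q)) = 1 + 1 = 2
depth(f1(f1(f1(q)))) = 1 + depth(f1(f1(q))) = 1 + 2 = 3
depth(f1(f1(f1(f1(q))))) = 1 + depth(f1(f1(f1(q)))) = 1 + 3 = 4
depth(f1(f1(f1(f1(f1(q)))))) = 1 + depth(f1(f1(f1(f1(q))))) = 1 + 4 = 5
depth(f1(f1(f1(f1(f1(f1(q))))))) = 1 + depth(f1(f1(f1(f1(f1(q)))))) = 1 + 5 = 6
depth(f1(f1(f1(f1(f1(f1(f1(q)))))))) = 1 + depth(f1(f1(f1(f1(f1(f1(q))))))) = 1 + 6 = 7

7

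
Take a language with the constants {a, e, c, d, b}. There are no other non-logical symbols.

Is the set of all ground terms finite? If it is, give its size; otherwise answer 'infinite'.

5

There are no function symbols, so every ground term is one of the 5 constants.
The Herbrand universe is {a, e, c, d, b}, which is finite with 5 elements.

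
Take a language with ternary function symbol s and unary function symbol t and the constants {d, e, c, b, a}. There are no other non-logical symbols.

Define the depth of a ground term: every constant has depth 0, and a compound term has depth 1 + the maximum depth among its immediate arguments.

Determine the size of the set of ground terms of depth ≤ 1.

135

If N_k denotes the number of depth-≤k ground terms, the 5 constants give N_0 = 5, and each function symbol of arity r contributes N_{k-1}^r new terms at level k: N_k = 5 + N_{k-1}^3 + N_{k-1}.
N_0 = 5
N_1 = 5 + 5^3 + 5 = 135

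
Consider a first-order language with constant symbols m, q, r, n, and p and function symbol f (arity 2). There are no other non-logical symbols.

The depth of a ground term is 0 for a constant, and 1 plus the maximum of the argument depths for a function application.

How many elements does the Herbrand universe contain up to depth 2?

Let N_k count ground terms of depth at most k. Each non-constant term of depth ≤ k is some function symbol applied to depth-≤(k−1) arguments, giving N_k = 5 + N_{k-1}^2.
N_0 = 5
N_1 = 5 + 5^2 = 30
N_2 = 5 + 30^2 = 905

905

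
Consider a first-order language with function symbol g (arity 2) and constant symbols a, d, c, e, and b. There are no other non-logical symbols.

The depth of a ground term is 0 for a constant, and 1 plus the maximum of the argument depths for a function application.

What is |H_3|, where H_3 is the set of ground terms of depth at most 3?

819030

Write N_k for the number of ground terms of depth ≤ k. A term of depth ≤ k is either a constant or a function symbol applied to arguments of depth ≤ k−1, so N_k = 5 + N_{k-1}^2.
N_0 = 5
N_1 = 5 + 5^2 = 30
N_2 = 5 + 30^2 = 905
N_3 = 5 + 905^2 = 819030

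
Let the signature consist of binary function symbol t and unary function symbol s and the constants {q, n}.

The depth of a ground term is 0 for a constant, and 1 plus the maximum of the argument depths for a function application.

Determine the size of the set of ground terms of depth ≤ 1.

8

Let N_k = |{terms of depth ≤ k}|. Then N_0 = 2 and N_k = 2 + N_{k-1}^2 + N_{k-1} for k ≥ 1 (one summand per function symbol, arity giving the exponent).
N_0 = 2
N_1 = 2 + 2^2 + 2 = 8
Explicitly: q, n, t(q, q), t(q, n), t(n, q), t(n, n), s(q), s(n).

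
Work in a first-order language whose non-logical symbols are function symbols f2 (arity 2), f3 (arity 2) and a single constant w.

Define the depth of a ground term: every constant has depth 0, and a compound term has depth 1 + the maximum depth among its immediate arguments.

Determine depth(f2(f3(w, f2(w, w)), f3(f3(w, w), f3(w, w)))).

depth(f2(w, w)) = 1 + max(0, 0) = 1
depth(f3(w, f2(w, w))) = 1 + max(0, 1) = 2
depth(f3(w, w)) = 1 + max(0, 0) = 1
depth(f3(f3(w, w), f3(w, w))) = 1 + max(1, 1) = 2
depth(f2(f3(w, f2(w, w)), f3(f3(w, w), f3(w, w)))) = 1 + max(2, 2) = 3

3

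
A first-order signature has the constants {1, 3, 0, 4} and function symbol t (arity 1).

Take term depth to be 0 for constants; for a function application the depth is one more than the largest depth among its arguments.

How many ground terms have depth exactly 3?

4

If N_k denotes the number of depth-≤k ground terms, the 4 constants give N_0 = 4, and each function symbol of arity r contributes N_{k-1}^r new terms at level k: N_k = 4 + N_{k-1}.
N_0 = 4
N_1 = 4 + 4 = 8
N_2 = 4 + 8 = 12
N_3 = 4 + 12 = 16
Terms of depth exactly 3: N_3 − N_2 = 16 − 12 = 4.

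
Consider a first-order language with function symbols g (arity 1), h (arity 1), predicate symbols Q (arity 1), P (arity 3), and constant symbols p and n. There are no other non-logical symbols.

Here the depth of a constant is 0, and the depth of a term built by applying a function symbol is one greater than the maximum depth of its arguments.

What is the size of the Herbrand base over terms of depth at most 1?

222

First count ground terms of depth ≤ 1.
Count level by level. With function symbols g/1, h/1, the terms of depth ≤ k are the 2 constants together with each function applied to depth-≤(k−1) tuples, so N_k = 2 + N_{k-1} + N_{k-1}.
N_0 = 2
N_1 = 2 + 2 + 2 = 6
Explicitly: p, n, g(p), g(n), h(p), h(n).
So |H| = 6.
A ground atom is a predicate applied to a tuple of terms from H, so the count is the sum over predicates of |H|^arity:
  Q: 6;  P: 6^3 = 216
Total ground atoms: 6 + 216 = 222.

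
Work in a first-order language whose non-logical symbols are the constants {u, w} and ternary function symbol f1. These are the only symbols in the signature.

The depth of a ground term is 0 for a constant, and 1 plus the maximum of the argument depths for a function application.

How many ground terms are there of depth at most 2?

Count level by level. With function symbols f1/3, the terms of depth ≤ k are the 2 constants together with each function applied to depth-≤(k−1) tuples, so N_k = 2 + N_{k-1}^3.
N_0 = 2
N_1 = 2 + 2^3 = 10
N_2 = 2 + 10^3 = 1002

1002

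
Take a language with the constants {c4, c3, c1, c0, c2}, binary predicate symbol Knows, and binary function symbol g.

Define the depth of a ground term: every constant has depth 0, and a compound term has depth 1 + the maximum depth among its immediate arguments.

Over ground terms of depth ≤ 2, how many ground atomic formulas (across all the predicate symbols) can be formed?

First count ground terms of depth ≤ 2.
If N_k denotes the number of depth-≤k ground terms, the 5 constants give N_0 = 5, and each function symbol of arity r contributes N_{k-1}^r new terms at level k: N_k = 5 + N_{k-1}^2.
N_0 = 5
N_1 = 5 + 5^2 = 30
N_2 = 5 + 30^2 = 905
So |H| = 905.
Ground atoms are formed by filling each argument slot of a predicate with a term from H, so an r-ary predicate gives |H|^r atoms:
  Knows: 905^2 = 819025
Total ground atoms: 819025.

819025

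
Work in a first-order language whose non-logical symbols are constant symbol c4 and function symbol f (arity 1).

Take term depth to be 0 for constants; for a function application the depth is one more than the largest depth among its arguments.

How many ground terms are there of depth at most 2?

3

If N_k denotes the number of depth-≤k ground terms, the 1 constant gives N_0 = 1, and each function symbol of arity r contributes N_{k-1}^r new terms at level k: N_k = 1 + N_{k-1}.
N_0 = 1
N_1 = 1 + 1 = 2
N_2 = 1 + 2 = 3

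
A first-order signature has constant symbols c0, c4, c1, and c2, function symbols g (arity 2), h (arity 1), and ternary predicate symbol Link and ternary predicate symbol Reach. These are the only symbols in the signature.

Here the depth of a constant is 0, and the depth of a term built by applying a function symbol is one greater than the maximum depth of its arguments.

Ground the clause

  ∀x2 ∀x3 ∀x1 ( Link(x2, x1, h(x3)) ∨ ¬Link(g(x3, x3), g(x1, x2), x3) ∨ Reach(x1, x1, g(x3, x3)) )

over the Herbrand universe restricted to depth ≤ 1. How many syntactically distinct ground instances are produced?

Ground terms of depth ≤ 1:
  If N_k denotes the number of depth-≤k ground terms, the 4 constants give N_0 = 4, and each function symbol of arity r contributes N_{k-1}^r new terms at level k: N_k = 4 + N_{k-1}^2 + N_{k-1}.
  N_0 = 4
  N_1 = 4 + 4^2 + 4 = 24
So there are 24 ground terms available for substitution.
The clause has 3 distinct variables (x2, x3, x1), each appearing in the body. In the free term algebra distinct substitutions yield syntactically distinct ground instances.
Number of ground instances = 24^3 = 13824.

13824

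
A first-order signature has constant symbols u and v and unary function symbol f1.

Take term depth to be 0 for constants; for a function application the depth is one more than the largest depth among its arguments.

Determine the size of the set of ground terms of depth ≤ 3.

8

Count level by level. With function symbols f1/1, the terms of depth ≤ k are the 2 constants together with each function applied to depth-≤(k−1) tuples, so N_k = 2 + N_{k-1}.
N_0 = 2
N_1 = 2 + 2 = 4
N_2 = 2 + 4 = 6
N_3 = 2 + 6 = 8
Explicitly: u, v, f1(u), f1(v), f1(f1(u)), f1(f1(v)), f1(f1(f1(u))), f1(f1(f1(v))).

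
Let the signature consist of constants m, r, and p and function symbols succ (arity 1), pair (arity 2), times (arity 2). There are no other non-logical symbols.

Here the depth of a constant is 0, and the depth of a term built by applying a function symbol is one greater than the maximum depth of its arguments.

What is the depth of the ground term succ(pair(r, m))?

depth(pair(r, m)) = 1 + max(0, 0) = 1
depth(succ(pair(r, m))) = 1 + depth(pair(r, m)) = 1 + 1 = 2

2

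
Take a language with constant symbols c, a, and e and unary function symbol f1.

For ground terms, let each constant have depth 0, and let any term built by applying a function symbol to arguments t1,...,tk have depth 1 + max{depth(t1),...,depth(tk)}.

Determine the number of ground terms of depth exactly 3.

Let N_k count ground terms of depth at most k. Each non-constant term of depth ≤ k is some function symbol applied to depth-≤(k−1) arguments, giving N_k = 3 + N_{k-1}.
N_0 = 3
N_1 = 3 + 3 = 6
N_2 = 3 + 6 = 9
N_3 = 3 + 9 = 12
Terms of depth exactly 3: N_3 − N_2 = 12 − 9 = 3.

3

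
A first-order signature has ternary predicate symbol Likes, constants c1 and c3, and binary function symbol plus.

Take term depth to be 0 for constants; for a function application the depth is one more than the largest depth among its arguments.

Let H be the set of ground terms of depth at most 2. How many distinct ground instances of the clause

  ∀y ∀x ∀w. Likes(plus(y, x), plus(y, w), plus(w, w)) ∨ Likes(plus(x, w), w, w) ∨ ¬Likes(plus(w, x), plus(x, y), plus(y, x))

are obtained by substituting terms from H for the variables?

54872

Ground terms of depth ≤ 2:
  If N_k denotes the number of depth-≤k ground terms, the 2 constants give N_0 = 2, and each function symbol of arity r contributes N_{k-1}^r new terms at level k: N_k = 2 + N_{k-1}^2.
  N_0 = 2
  N_1 = 2 + 2^2 = 6
  N_2 = 2 + 6^2 = 38
So there are 38 ground terms available for substitution.
There are 3 variables to instantiate (y, x, w), each occurring in at least one literal, so different choices give different ground instances.
Number of ground instances = 38^3 = 54872.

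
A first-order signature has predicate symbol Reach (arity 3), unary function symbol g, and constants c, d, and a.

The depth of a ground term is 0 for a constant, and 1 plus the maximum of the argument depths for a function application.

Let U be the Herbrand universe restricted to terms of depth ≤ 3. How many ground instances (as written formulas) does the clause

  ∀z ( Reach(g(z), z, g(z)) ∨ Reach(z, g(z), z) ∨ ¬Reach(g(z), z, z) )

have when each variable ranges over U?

12

Ground terms of depth ≤ 3:
  Let N_k count ground terms of depth at most k. Each non-constant term of depth ≤ k is some function symbol applied to depth-≤(k−1) arguments, giving N_k = 3 + N_{k-1}.
  N_0 = 3
  N_1 = 3 + 3 = 6
  N_2 = 3 + 6 = 9
  N_3 = 3 + 9 = 12
So there are 12 ground terms available for substitution.
The body mentions the single quantified variable z; since ground terms form a free algebra, no two substitutions collapse to the same formula.
Number of ground instances = 12.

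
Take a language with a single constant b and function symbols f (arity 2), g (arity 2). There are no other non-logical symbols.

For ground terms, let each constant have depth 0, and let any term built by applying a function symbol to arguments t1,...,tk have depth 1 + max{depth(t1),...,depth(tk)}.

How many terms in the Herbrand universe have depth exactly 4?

1044736

Write N_k for the number of ground terms of depth ≤ k. A term of depth ≤ k is either a constant or a function symbol applied to arguments of depth ≤ k−1, so N_k = 1 + N_{k-1}^2 + N_{k-1}^2.
N_0 = 1
N_1 = 1 + 1^2 + 1^2 = 3
N_2 = 1 + 3^2 + 3^2 = 19
N_3 = 1 + 19^2 + 19^2 = 723
N_4 = 1 + 723^2 + 723^2 = 1045459
Terms of depth exactly 4: N_4 − N_3 = 1045459 − 723 = 1044736.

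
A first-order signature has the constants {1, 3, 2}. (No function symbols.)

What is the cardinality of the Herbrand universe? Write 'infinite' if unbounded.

There are no function symbols, so every ground term is one of the 3 constants.
The Herbrand universe is {1, 3, 2}, which is finite with 3 elements.

3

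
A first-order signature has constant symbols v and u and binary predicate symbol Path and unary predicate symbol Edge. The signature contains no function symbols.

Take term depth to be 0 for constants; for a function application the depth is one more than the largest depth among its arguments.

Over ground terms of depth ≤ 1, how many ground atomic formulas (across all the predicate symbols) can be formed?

6

First count ground terms of depth ≤ 1.
With no function symbols every ground term is a constant, so there are exactly 2 ground terms at every depth bound.
N_0 = 2
N_1 = 2
Explicitly: v, u.
So |H| = 2.
Each predicate of arity r yields |H|^r ground atoms (one per choice of an r-tuple from H):
  Path: 2^2 = 4;  Edge: 2
Total ground atoms: 4 + 2 = 6.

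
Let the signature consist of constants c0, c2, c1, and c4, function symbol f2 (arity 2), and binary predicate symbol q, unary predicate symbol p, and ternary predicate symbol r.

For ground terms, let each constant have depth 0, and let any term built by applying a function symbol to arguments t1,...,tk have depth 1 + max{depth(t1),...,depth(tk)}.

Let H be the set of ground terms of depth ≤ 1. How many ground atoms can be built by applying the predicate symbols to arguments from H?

8420

First count ground terms of depth ≤ 1.
If N_k denotes the number of depth-≤k ground terms, the 4 constants give N_0 = 4, and each function symbol of arity r contributes N_{k-1}^r new terms at level k: N_k = 4 + N_{k-1}^2.
N_0 = 4
N_1 = 4 + 4^2 = 20
So |H| = 20.
Ground atoms are formed by filling each argument slot of a predicate with a term from H, so an r-ary predicate gives |H|^r atoms:
  q: 20^2 = 400;  p: 20;  r: 20^3 = 8000
Total ground atoms: 400 + 20 + 8000 = 8420.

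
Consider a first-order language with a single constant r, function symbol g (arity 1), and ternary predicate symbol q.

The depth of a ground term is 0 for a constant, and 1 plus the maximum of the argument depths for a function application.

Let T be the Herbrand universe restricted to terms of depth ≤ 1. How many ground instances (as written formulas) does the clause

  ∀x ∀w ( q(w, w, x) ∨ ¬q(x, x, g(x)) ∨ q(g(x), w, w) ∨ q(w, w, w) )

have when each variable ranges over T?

4

Ground terms of depth ≤ 1:
  Count level by level. With function symbols g/1, the terms of depth ≤ k are the 1 constant together with each function applied to depth-≤(k−1) tuples, so N_k = 1 + N_{k-1}.
  N_0 = 1
  N_1 = 1 + 1 = 2
  Explicitly: r, g(r).
So there are 2 ground terms available for substitution.
There are 2 variables to instantiate (x, w), each occurring in at least one literal, so different choices give different ground instances.
Number of ground instances = 2^2 = 4.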